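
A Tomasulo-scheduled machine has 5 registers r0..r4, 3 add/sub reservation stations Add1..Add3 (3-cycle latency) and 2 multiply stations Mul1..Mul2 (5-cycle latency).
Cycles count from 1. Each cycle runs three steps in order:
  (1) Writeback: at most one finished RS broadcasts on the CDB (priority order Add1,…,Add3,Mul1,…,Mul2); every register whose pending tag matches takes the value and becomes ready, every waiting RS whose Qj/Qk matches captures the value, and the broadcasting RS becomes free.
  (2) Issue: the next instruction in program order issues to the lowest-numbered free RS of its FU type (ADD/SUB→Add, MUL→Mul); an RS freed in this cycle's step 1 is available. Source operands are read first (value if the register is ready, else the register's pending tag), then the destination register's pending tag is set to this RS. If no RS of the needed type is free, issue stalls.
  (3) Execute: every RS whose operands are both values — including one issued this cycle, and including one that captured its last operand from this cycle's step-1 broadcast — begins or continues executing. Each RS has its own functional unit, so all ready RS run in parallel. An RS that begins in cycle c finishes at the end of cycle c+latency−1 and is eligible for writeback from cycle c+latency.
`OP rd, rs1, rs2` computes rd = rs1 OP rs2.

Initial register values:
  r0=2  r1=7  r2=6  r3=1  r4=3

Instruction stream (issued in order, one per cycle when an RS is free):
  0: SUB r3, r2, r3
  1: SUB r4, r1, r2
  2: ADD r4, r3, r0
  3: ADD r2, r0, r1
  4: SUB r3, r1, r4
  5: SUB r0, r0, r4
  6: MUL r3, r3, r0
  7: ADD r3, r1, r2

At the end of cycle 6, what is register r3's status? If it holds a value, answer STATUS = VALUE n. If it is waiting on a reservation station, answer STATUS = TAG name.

STATUS = TAG Add2

cycle 1: issue SUB r3<-Add1 // r0:2,r1:7,r2:6,r3:Add1,r4:3
cycle 2: issue SUB r4<-Add2 // r0:2,r1:7,r2:6,r3:Add1,r4:Add2
cycle 3: issue ADD r4<-Add3 // r0:2,r1:7,r2:6,r3:Add1,r4:Add3
cycle 4: CDB Add1=5; issue ADD r2<-Add1 // r0:2,r1:7,r2:Add1,r3:5,r4:Add3
cycle 5: CDB Add2=1; issue SUB r3<-Add2 // r0:2,r1:7,r2:Add1,r3:Add2,r4:Add3
cycle 6: stall // r0:2,r1:7,r2:Add1,r3:Add2,r4:Add3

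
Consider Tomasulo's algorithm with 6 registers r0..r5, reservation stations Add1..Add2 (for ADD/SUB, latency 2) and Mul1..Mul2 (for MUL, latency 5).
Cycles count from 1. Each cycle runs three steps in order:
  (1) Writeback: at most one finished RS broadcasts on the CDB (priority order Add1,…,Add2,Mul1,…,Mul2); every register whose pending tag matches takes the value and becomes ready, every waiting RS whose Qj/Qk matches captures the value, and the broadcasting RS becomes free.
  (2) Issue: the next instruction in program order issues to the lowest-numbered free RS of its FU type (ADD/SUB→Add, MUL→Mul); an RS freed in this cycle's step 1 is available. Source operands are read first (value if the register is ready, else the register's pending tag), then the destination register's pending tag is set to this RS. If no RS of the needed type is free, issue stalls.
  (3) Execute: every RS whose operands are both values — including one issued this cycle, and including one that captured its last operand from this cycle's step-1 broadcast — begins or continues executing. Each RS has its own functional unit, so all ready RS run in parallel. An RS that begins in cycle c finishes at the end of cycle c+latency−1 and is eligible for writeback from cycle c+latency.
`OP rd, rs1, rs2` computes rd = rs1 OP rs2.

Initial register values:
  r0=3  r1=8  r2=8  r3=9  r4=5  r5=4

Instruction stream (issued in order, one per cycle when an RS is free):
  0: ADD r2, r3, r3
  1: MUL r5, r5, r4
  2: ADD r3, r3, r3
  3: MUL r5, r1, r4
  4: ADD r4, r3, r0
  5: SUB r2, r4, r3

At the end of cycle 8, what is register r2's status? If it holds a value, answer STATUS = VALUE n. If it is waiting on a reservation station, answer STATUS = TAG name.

STATUS = TAG Add2

c1: issue ADD r2<-Add1 | r0:3,r1:8,r2:Add1,r3:9,r4:5,r5:4
c2: issue MUL r5<-Mul1 | r0:3,r1:8,r2:Add1,r3:9,r4:5,r5:Mul1
c3: CDB Add1=18; issue ADD r3<-Add1 | r0:3,r1:8,r2:18,r3:Add1,r4:5,r5:Mul1
c4: issue MUL r5<-Mul2 | r0:3,r1:8,r2:18,r3:Add1,r4:5,r5:Mul2
c5: CDB Add1=18; issue ADD r4<-Add1 | r0:3,r1:8,r2:18,r3:18,r4:Add1,r5:Mul2
c6: issue SUB r2<-Add2 | r0:3,r1:8,r2:Add2,r3:18,r4:Add1,r5:Mul2
c7: CDB Add1=21 | r0:3,r1:8,r2:Add2,r3:18,r4:21,r5:Mul2
c8: CDB Mul1=20 | r0:3,r1:8,r2:Add2,r3:18,r4:21,r5:Mul2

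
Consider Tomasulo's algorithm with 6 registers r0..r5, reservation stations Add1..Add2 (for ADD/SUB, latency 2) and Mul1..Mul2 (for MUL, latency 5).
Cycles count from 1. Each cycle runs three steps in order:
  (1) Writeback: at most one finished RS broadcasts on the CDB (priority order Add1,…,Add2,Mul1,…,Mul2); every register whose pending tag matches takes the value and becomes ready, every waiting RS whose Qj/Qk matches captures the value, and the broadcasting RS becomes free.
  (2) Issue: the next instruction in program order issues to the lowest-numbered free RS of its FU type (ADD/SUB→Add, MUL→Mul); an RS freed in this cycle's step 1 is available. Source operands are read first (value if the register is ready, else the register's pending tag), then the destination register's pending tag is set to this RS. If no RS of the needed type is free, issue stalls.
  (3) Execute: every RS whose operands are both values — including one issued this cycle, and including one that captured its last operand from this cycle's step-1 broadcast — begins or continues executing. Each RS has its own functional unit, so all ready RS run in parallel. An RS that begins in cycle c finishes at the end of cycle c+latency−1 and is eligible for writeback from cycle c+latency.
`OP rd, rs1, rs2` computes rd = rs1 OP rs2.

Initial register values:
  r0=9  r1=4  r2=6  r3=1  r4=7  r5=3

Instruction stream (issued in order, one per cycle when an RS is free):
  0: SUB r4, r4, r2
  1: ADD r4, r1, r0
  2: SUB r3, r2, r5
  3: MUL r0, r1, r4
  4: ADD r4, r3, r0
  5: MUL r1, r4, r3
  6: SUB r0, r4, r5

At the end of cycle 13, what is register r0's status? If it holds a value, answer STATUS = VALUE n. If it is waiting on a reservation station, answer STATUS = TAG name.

c1: issue SUB r4<-Add1 | r0:9,r1:4,r2:6,r3:1,r4:Add1,r5:3
c2: issue ADD r4<-Add2 | r0:9,r1:4,r2:6,r3:1,r4:Add2,r5:3
c3: CDB Add1=1; issue SUB r3<-Add1 | r0:9,r1:4,r2:6,r3:Add1,r4:Add2,r5:3
c4: CDB Add2=13; issue MUL r0<-Mul1 | r0:Mul1,r1:4,r2:6,r3:Add1,r4:13,r5:3
c5: CDB Add1=3; issue ADD r4<-Add1 | r0:Mul1,r1:4,r2:6,r3:3,r4:Add1,r5:3
c6: issue MUL r1<-Mul2 | r0:Mul1,r1:Mul2,r2:6,r3:3,r4:Add1,r5:3
c7: issue SUB r0<-Add2 | r0:Add2,r1:Mul2,r2:6,r3:3,r4:Add1,r5:3
c8: - | r0:Add2,r1:Mul2,r2:6,r3:3,r4:Add1,r5:3
c9: CDB Mul1=52 | r0:Add2,r1:Mul2,r2:6,r3:3,r4:Add1,r5:3
c10: - | r0:Add2,r1:Mul2,r2:6,r3:3,r4:Add1,r5:3
c11: CDB Add1=55 | r0:Add2,r1:Mul2,r2:6,r3:3,r4:55,r5:3
c12: - | r0:Add2,r1:Mul2,r2:6,r3:3,r4:55,r5:3
c13: CDB Add2=52 | r0:52,r1:Mul2,r2:6,r3:3,r4:55,r5:3

STATUS = VALUE 52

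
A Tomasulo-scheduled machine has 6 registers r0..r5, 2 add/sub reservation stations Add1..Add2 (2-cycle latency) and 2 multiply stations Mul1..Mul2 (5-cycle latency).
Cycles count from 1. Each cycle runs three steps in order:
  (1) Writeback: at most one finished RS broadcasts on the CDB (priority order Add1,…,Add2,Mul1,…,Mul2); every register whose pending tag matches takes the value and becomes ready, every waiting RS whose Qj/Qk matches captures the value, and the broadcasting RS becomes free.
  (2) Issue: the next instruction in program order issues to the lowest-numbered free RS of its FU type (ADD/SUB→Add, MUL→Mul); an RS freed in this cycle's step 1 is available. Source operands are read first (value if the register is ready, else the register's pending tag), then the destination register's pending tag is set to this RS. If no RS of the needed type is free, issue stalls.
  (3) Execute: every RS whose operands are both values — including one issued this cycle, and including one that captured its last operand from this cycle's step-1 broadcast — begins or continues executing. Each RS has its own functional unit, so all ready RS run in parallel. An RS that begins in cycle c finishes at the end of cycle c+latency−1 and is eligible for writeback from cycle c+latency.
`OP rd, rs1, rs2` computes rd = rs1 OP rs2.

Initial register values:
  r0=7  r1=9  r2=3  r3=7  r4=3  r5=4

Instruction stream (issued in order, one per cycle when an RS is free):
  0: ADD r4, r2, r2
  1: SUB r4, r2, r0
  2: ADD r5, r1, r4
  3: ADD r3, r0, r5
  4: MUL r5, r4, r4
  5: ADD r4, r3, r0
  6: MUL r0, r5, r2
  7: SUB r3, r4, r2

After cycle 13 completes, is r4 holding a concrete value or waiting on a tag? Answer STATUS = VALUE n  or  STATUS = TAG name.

cycle 1: issue ADD r4<-Add1 // r0:7,r1:9,r2:3,r3:7,r4:Add1,r5:4
cycle 2: issue SUB r4<-Add2 // r0:7,r1:9,r2:3,r3:7,r4:Add2,r5:4
cycle 3: CDB Add1=6; issue ADD r5<-Add1 // r0:7,r1:9,r2:3,r3:7,r4:Add2,r5:Add1
cycle 4: CDB Add2=-4; issue ADD r3<-Add2 // r0:7,r1:9,r2:3,r3:Add2,r4:-4,r5:Add1
cycle 5: issue MUL r5<-Mul1 // r0:7,r1:9,r2:3,r3:Add2,r4:-4,r5:Mul1
cycle 6: CDB Add1=5; issue ADD r4<-Add1 // r0:7,r1:9,r2:3,r3:Add2,r4:Add1,r5:Mul1
cycle 7: issue MUL r0<-Mul2 // r0:Mul2,r1:9,r2:3,r3:Add2,r4:Add1,r5:Mul1
cycle 8: CDB Add2=12; issue SUB r3<-Add2 // r0:Mul2,r1:9,r2:3,r3:Add2,r4:Add1,r5:Mul1
cycle 9: - // r0:Mul2,r1:9,r2:3,r3:Add2,r4:Add1,r5:Mul1
cycle 10: CDB Add1=19 // r0:Mul2,r1:9,r2:3,r3:Add2,r4:19,r5:Mul1
cycle 11: CDB Mul1=16 // r0:Mul2,r1:9,r2:3,r3:Add2,r4:19,r5:16
cycle 12: CDB Add2=16 // r0:Mul2,r1:9,r2:3,r3:16,r4:19,r5:16
cycle 13: - // r0:Mul2,r1:9,r2:3,r3:16,r4:19,r5:16

STATUS = VALUE 19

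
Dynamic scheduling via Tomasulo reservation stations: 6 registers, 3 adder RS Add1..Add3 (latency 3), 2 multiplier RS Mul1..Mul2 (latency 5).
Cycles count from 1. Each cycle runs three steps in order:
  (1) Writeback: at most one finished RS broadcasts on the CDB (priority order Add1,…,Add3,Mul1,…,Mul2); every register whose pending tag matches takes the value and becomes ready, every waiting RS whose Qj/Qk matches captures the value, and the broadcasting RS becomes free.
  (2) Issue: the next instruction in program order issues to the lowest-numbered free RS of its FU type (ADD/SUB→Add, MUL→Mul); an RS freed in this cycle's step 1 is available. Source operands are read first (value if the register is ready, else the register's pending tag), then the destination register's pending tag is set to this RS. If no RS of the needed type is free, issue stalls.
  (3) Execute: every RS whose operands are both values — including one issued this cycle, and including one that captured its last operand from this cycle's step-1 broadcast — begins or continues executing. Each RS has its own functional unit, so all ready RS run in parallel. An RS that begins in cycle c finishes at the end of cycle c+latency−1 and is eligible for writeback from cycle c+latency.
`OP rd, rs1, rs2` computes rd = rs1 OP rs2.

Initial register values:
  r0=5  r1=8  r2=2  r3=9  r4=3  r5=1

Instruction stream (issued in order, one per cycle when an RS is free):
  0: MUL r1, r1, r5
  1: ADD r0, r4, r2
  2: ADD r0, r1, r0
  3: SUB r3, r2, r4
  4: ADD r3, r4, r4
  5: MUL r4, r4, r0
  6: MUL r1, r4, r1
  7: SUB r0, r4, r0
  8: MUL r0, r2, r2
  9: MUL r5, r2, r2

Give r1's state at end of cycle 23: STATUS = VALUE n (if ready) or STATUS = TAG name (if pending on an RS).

STATUS = VALUE 312

  c1: issue MUL r1<-Mul1  regs: r0:5,r1:Mul1,r2:2,r3:9,r4:3,r5:1
  c2: issue ADD r0<-Add1  regs: r0:Add1,r1:Mul1,r2:2,r3:9,r4:3,r5:1
  c3: issue ADD r0<-Add2  regs: r0:Add2,r1:Mul1,r2:2,r3:9,r4:3,r5:1
  c4: issue SUB r3<-Add3  regs: r0:Add2,r1:Mul1,r2:2,r3:Add3,r4:3,r5:1
  c5: CDB Add1=5; issue ADD r3<-Add1  regs: r0:Add2,r1:Mul1,r2:2,r3:Add1,r4:3,r5:1
  c6: CDB Mul1=8; issue MUL r4<-Mul1  regs: r0:Add2,r1:8,r2:2,r3:Add1,r4:Mul1,r5:1
  c7: CDB Add3=-1; issue MUL r1<-Mul2  regs: r0:Add2,r1:Mul2,r2:2,r3:Add1,r4:Mul1,r5:1
  c8: CDB Add1=6; issue SUB r0<-Add1  regs: r0:Add1,r1:Mul2,r2:2,r3:6,r4:Mul1,r5:1
  c9: CDB Add2=13; stall  regs: r0:Add1,r1:Mul2,r2:2,r3:6,r4:Mul1,r5:1
  c10: stall  regs: r0:Add1,r1:Mul2,r2:2,r3:6,r4:Mul1,r5:1
  c11: stall  regs: r0:Add1,r1:Mul2,r2:2,r3:6,r4:Mul1,r5:1
  c12: stall  regs: r0:Add1,r1:Mul2,r2:2,r3:6,r4:Mul1,r5:1
  c13: stall  regs: r0:Add1,r1:Mul2,r2:2,r3:6,r4:Mul1,r5:1
  c14: CDB Mul1=39; issue MUL r0<-Mul1  regs: r0:Mul1,r1:Mul2,r2:2,r3:6,r4:39,r5:1
  c15: stall  regs: r0:Mul1,r1:Mul2,r2:2,r3:6,r4:39,r5:1
  c16: stall  regs: r0:Mul1,r1:Mul2,r2:2,r3:6,r4:39,r5:1
  c17: CDB Add1=26; stall  regs: r0:Mul1,r1:Mul2,r2:2,r3:6,r4:39,r5:1
  c18: stall  regs: r0:Mul1,r1:Mul2,r2:2,r3:6,r4:39,r5:1
  c19: CDB Mul1=4; issue MUL r5<-Mul1  regs: r0:4,r1:Mul2,r2:2,r3:6,r4:39,r5:Mul1
  c20: CDB Mul2=312  regs: r0:4,r1:312,r2:2,r3:6,r4:39,r5:Mul1
  c21: -  regs: r0:4,r1:312,r2:2,r3:6,r4:39,r5:Mul1
  c22: -  regs: r0:4,r1:312,r2:2,r3:6,r4:39,r5:Mul1
  c23: -  regs: r0:4,r1:312,r2:2,r3:6,r4:39,r5:Mul1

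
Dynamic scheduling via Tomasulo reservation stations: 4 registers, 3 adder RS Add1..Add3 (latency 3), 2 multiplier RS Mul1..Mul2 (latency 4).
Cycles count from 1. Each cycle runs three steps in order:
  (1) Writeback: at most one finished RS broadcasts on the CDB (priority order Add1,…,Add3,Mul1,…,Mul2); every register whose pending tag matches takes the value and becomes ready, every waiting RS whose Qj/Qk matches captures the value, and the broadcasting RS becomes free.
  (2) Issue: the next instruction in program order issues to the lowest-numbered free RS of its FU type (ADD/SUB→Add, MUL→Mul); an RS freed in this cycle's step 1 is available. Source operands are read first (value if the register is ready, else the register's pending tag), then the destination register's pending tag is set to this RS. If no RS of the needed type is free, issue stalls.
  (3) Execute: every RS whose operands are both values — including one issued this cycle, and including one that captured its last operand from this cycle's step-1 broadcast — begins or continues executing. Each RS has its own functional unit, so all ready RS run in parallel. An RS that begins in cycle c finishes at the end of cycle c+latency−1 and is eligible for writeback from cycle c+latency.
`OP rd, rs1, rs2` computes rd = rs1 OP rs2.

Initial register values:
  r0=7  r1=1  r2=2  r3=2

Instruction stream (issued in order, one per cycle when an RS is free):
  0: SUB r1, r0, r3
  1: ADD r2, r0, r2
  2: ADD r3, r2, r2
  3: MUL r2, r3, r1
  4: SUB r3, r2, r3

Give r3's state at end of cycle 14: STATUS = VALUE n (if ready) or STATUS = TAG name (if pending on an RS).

STATUS = TAG Add1

  c1: issue SUB r1<-Add1  regs: r0:7,r1:Add1,r2:2,r3:2
  c2: issue ADD r2<-Add2  regs: r0:7,r1:Add1,r2:Add2,r3:2
  c3: issue ADD r3<-Add3  regs: r0:7,r1:Add1,r2:Add2,r3:Add3
  c4: CDB Add1=5; issue MUL r2<-Mul1  regs: r0:7,r1:5,r2:Mul1,r3:Add3
  c5: CDB Add2=9; issue SUB r3<-Add1  regs: r0:7,r1:5,r2:Mul1,r3:Add1
  c6: -  regs: r0:7,r1:5,r2:Mul1,r3:Add1
  c7: -  regs: r0:7,r1:5,r2:Mul1,r3:Add1
  c8: CDB Add3=18  regs: r0:7,r1:5,r2:Mul1,r3:Add1
  c9: -  regs: r0:7,r1:5,r2:Mul1,r3:Add1
  c10: -  regs: r0:7,r1:5,r2:Mul1,r3:Add1
  c11: -  regs: r0:7,r1:5,r2:Mul1,r3:Add1
  c12: CDB Mul1=90  regs: r0:7,r1:5,r2:90,r3:Add1
  c13: -  regs: r0:7,r1:5,r2:90,r3:Add1
  c14: -  regs: r0:7,r1:5,r2:90,r3:Add1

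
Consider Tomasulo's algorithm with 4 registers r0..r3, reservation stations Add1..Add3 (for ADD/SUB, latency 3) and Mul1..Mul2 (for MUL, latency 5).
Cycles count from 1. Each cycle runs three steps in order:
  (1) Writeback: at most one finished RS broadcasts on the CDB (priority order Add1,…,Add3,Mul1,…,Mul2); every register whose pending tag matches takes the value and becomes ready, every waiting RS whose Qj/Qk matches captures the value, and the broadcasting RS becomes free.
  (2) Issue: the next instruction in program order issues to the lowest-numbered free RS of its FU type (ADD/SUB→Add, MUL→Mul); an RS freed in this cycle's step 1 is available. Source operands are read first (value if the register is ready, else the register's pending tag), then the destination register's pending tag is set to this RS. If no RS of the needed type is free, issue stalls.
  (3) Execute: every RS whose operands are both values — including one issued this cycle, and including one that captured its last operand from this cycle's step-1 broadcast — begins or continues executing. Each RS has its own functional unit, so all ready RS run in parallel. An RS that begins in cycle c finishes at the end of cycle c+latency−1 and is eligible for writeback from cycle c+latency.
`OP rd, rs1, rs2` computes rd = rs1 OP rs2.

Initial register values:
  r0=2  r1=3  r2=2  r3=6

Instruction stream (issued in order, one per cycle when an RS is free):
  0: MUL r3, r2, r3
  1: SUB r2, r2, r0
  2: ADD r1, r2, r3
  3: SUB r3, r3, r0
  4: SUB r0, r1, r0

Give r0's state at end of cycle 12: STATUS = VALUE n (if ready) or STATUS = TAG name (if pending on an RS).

cycle 1: issue MUL r3<-Mul1 // r0:2,r1:3,r2:2,r3:Mul1
cycle 2: issue SUB r2<-Add1 // r0:2,r1:3,r2:Add1,r3:Mul1
cycle 3: issue ADD r1<-Add2 // r0:2,r1:Add2,r2:Add1,r3:Mul1
cycle 4: issue SUB r3<-Add3 // r0:2,r1:Add2,r2:Add1,r3:Add3
cycle 5: CDB Add1=0; issue SUB r0<-Add1 // r0:Add1,r1:Add2,r2:0,r3:Add3
cycle 6: CDB Mul1=12 // r0:Add1,r1:Add2,r2:0,r3:Add3
cycle 7: - // r0:Add1,r1:Add2,r2:0,r3:Add3
cycle 8: - // r0:Add1,r1:Add2,r2:0,r3:Add3
cycle 9: CDB Add2=12 // r0:Add1,r1:12,r2:0,r3:Add3
cycle 10: CDB Add3=10 // r0:Add1,r1:12,r2:0,r3:10
cycle 11: - // r0:Add1,r1:12,r2:0,r3:10
cycle 12: CDB Add1=10 // r0:10,r1:12,r2:0,r3:10

STATUS = VALUE 10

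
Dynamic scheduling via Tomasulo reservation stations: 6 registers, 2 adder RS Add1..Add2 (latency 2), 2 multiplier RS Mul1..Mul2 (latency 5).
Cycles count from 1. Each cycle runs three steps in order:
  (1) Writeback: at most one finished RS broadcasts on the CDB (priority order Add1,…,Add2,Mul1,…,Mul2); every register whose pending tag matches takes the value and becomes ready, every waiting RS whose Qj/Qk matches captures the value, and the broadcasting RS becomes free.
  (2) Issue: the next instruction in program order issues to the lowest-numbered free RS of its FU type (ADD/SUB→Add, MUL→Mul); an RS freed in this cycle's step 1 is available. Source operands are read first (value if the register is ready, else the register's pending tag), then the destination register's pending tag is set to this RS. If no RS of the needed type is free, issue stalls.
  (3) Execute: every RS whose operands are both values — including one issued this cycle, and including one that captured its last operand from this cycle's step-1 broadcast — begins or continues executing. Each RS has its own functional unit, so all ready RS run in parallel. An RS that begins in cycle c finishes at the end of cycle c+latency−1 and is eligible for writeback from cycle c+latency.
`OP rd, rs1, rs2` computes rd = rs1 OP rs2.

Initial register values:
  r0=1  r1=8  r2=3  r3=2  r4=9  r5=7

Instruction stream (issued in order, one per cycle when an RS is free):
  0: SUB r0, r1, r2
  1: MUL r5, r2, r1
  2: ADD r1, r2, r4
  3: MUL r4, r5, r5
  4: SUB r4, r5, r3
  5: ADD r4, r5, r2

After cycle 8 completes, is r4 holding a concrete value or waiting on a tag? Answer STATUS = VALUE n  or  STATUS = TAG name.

cycle 1: issue SUB r0<-Add1 // r0:Add1,r1:8,r2:3,r3:2,r4:9,r5:7
cycle 2: issue MUL r5<-Mul1 // r0:Add1,r1:8,r2:3,r3:2,r4:9,r5:Mul1
cycle 3: CDB Add1=5; issue ADD r1<-Add1 // r0:5,r1:Add1,r2:3,r3:2,r4:9,r5:Mul1
cycle 4: issue MUL r4<-Mul2 // r0:5,r1:Add1,r2:3,r3:2,r4:Mul2,r5:Mul1
cycle 5: CDB Add1=12; issue SUB r4<-Add1 // r0:5,r1:12,r2:3,r3:2,r4:Add1,r5:Mul1
cycle 6: issue ADD r4<-Add2 // r0:5,r1:12,r2:3,r3:2,r4:Add2,r5:Mul1
cycle 7: CDB Mul1=24 // r0:5,r1:12,r2:3,r3:2,r4:Add2,r5:24
cycle 8: - // r0:5,r1:12,r2:3,r3:2,r4:Add2,r5:24

STATUS = TAG Add2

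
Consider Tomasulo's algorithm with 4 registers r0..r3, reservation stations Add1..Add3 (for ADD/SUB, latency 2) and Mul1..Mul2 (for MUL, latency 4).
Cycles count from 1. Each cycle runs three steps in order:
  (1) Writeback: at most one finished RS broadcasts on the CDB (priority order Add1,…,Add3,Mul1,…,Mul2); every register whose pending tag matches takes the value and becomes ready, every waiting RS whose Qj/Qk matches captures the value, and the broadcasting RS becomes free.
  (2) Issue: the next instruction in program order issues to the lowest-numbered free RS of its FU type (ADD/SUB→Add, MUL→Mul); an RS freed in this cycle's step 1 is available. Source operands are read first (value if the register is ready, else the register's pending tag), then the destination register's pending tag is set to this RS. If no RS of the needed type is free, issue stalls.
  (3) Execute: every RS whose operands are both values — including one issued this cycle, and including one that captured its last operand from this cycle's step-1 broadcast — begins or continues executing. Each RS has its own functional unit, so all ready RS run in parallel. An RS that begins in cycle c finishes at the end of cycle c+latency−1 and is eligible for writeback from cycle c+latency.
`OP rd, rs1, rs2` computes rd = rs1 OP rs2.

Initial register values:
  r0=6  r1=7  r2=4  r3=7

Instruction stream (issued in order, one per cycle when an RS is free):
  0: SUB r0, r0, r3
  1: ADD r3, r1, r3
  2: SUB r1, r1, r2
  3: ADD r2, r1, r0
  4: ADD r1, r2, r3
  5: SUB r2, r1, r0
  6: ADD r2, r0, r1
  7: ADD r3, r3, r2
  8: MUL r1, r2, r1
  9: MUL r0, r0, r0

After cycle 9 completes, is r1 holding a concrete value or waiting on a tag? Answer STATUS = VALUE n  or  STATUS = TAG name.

STATUS = VALUE 16

c1: issue SUB r0<-Add1 | r0:Add1,r1:7,r2:4,r3:7
c2: issue ADD r3<-Add2 | r0:Add1,r1:7,r2:4,r3:Add2
c3: CDB Add1=-1; issue SUB r1<-Add1 | r0:-1,r1:Add1,r2:4,r3:Add2
c4: CDB Add2=14; issue ADD r2<-Add2 | r0:-1,r1:Add1,r2:Add2,r3:14
c5: CDB Add1=3; issue ADD r1<-Add1 | r0:-1,r1:Add1,r2:Add2,r3:14
c6: issue SUB r2<-Add3 | r0:-1,r1:Add1,r2:Add3,r3:14
c7: CDB Add2=2; issue ADD r2<-Add2 | r0:-1,r1:Add1,r2:Add2,r3:14
c8: stall | r0:-1,r1:Add1,r2:Add2,r3:14
c9: CDB Add1=16; issue ADD r3<-Add1 | r0:-1,r1:16,r2:Add2,r3:Add1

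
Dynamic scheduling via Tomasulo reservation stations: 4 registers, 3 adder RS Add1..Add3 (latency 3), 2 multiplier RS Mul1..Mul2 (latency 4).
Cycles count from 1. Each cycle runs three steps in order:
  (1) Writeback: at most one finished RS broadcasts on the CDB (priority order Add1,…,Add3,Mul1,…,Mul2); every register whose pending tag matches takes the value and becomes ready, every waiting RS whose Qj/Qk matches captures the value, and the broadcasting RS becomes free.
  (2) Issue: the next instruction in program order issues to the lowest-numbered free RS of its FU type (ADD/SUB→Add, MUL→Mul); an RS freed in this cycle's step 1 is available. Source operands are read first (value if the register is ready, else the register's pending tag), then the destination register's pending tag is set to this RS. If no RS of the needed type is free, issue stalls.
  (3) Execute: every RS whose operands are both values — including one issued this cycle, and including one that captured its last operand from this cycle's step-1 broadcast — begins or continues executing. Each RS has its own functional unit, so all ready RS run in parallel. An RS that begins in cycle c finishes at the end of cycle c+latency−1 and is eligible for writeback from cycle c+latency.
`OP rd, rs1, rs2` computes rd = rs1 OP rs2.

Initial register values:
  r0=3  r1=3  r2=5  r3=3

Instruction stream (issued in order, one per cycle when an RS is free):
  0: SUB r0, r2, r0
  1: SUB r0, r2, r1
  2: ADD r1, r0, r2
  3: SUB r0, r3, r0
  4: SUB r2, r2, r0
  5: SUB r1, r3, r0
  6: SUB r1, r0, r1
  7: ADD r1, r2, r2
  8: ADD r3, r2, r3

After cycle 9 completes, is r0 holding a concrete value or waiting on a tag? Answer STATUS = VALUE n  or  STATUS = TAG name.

STATUS = VALUE 1

cycle 1: issue SUB r0<-Add1 // r0:Add1,r1:3,r2:5,r3:3
cycle 2: issue SUB r0<-Add2 // r0:Add2,r1:3,r2:5,r3:3
cycle 3: issue ADD r1<-Add3 // r0:Add2,r1:Add3,r2:5,r3:3
cycle 4: CDB Add1=2; issue SUB r0<-Add1 // r0:Add1,r1:Add3,r2:5,r3:3
cycle 5: CDB Add2=2; issue SUB r2<-Add2 // r0:Add1,r1:Add3,r2:Add2,r3:3
cycle 6: stall // r0:Add1,r1:Add3,r2:Add2,r3:3
cycle 7: stall // r0:Add1,r1:Add3,r2:Add2,r3:3
cycle 8: CDB Add1=1; issue SUB r1<-Add1 // r0:1,r1:Add1,r2:Add2,r3:3
cycle 9: CDB Add3=7; issue SUB r1<-Add3 // r0:1,r1:Add3,r2:Add2,r3:3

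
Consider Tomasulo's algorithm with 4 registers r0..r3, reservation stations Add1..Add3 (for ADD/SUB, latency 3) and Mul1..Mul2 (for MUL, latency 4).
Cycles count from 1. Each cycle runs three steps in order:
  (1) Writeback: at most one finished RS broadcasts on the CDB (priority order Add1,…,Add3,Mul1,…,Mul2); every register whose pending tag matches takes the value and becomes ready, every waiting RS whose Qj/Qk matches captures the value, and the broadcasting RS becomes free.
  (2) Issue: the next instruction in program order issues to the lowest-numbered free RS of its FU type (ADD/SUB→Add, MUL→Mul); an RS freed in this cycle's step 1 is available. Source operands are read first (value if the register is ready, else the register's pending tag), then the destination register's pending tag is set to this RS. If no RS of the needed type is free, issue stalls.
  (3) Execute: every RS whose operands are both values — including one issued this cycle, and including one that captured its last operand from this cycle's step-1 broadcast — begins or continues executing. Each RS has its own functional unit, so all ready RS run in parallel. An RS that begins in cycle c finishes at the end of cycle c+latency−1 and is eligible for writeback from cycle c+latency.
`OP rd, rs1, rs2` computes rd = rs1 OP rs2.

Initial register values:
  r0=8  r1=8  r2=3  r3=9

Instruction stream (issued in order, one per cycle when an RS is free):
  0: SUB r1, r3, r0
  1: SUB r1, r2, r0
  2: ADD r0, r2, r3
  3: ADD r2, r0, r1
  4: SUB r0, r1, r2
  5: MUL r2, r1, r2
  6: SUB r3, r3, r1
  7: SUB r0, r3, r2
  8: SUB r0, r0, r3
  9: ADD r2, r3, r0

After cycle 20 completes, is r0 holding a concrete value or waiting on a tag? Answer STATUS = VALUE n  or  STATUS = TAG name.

STATUS = VALUE 35

  c1: issue SUB r1<-Add1  regs: r0:8,r1:Add1,r2:3,r3:9
  c2: issue SUB r1<-Add2  regs: r0:8,r1:Add2,r2:3,r3:9
  c3: issue ADD r0<-Add3  regs: r0:Add3,r1:Add2,r2:3,r3:9
  c4: CDB Add1=1; issue ADD r2<-Add1  regs: r0:Add3,r1:Add2,r2:Add1,r3:9
  c5: CDB Add2=-5; issue SUB r0<-Add2  regs: r0:Add2,r1:-5,r2:Add1,r3:9
  c6: CDB Add3=12; issue MUL r2<-Mul1  regs: r0:Add2,r1:-5,r2:Mul1,r3:9
  c7: issue SUB r3<-Add3  regs: r0:Add2,r1:-5,r2:Mul1,r3:Add3
  c8: stall  regs: r0:Add2,r1:-5,r2:Mul1,r3:Add3
  c9: CDB Add1=7; issue SUB r0<-Add1  regs: r0:Add1,r1:-5,r2:Mul1,r3:Add3
  c10: CDB Add3=14; issue SUB r0<-Add3  regs: r0:Add3,r1:-5,r2:Mul1,r3:14
  c11: stall  regs: r0:Add3,r1:-5,r2:Mul1,r3:14
  c12: CDB Add2=-12; issue ADD r2<-Add2  regs: r0:Add3,r1:-5,r2:Add2,r3:14
  c13: CDB Mul1=-35  regs: r0:Add3,r1:-5,r2:Add2,r3:14
  c14: -  regs: r0:Add3,r1:-5,r2:Add2,r3:14
  c15: -  regs: r0:Add3,r1:-5,r2:Add2,r3:14
  c16: CDB Add1=49  regs: r0:Add3,r1:-5,r2:Add2,r3:14
  c17: -  regs: r0:Add3,r1:-5,r2:Add2,r3:14
  c18: -  regs: r0:Add3,r1:-5,r2:Add2,r3:14
  c19: CDB Add3=35  regs: r0:35,r1:-5,r2:Add2,r3:14
  c20: -  regs: r0:35,r1:-5,r2:Add2,r3:14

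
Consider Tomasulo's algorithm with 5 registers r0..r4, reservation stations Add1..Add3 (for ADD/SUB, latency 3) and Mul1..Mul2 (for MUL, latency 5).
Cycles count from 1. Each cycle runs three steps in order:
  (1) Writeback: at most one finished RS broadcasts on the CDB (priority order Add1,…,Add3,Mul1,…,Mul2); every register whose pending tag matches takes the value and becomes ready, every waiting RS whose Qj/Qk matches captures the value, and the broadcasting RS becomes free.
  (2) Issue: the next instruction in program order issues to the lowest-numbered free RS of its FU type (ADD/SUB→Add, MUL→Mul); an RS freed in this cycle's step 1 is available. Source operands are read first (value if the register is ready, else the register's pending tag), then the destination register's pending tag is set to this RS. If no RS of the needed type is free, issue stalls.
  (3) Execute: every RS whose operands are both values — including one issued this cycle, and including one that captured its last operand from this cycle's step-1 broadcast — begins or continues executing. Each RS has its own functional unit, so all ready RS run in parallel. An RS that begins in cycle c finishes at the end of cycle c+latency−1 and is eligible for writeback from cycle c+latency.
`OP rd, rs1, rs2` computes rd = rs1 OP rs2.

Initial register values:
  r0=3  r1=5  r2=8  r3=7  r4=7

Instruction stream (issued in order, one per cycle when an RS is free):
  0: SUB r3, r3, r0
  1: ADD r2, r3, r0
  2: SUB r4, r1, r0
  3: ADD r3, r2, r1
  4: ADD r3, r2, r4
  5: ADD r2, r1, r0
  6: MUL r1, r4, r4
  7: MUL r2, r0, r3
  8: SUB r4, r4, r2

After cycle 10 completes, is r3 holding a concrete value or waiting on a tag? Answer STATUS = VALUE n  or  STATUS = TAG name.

cycle 1: issue SUB r3<-Add1 // r0:3,r1:5,r2:8,r3:Add1,r4:7
cycle 2: issue ADD r2<-Add2 // r0:3,r1:5,r2:Add2,r3:Add1,r4:7
cycle 3: issue SUB r4<-Add3 // r0:3,r1:5,r2:Add2,r3:Add1,r4:Add3
cycle 4: CDB Add1=4; issue ADD r3<-Add1 // r0:3,r1:5,r2:Add2,r3:Add1,r4:Add3
cycle 5: stall // r0:3,r1:5,r2:Add2,r3:Add1,r4:Add3
cycle 6: CDB Add3=2; issue ADD r3<-Add3 // r0:3,r1:5,r2:Add2,r3:Add3,r4:2
cycle 7: CDB Add2=7; issue ADD r2<-Add2 // r0:3,r1:5,r2:Add2,r3:Add3,r4:2
cycle 8: issue MUL r1<-Mul1 // r0:3,r1:Mul1,r2:Add2,r3:Add3,r4:2
cycle 9: issue MUL r2<-Mul2 // r0:3,r1:Mul1,r2:Mul2,r3:Add3,r4:2
cycle 10: CDB Add1=12; issue SUB r4<-Add1 // r0:3,r1:Mul1,r2:Mul2,r3:Add3,r4:Add1

STATUS = TAG Add3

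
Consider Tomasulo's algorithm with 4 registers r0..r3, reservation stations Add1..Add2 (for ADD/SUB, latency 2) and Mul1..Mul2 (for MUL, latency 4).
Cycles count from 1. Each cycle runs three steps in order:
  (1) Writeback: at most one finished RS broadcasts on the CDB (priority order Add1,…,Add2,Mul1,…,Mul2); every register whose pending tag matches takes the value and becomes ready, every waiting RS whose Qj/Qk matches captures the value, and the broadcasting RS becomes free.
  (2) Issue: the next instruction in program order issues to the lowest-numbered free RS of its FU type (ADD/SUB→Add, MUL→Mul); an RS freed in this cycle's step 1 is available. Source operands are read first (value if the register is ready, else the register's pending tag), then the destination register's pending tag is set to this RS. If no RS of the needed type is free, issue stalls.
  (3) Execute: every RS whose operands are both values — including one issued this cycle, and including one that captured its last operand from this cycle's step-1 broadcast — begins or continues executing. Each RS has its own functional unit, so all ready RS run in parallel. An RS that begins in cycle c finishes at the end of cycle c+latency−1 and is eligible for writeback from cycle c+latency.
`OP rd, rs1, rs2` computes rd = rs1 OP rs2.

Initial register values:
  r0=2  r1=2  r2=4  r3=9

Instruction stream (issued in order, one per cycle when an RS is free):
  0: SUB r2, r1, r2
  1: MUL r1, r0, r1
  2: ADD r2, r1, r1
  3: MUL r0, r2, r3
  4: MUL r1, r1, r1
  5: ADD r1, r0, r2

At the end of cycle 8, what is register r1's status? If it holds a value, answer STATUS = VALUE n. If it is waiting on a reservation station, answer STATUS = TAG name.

cycle 1: issue SUB r2<-Add1 // r0:2,r1:2,r2:Add1,r3:9
cycle 2: issue MUL r1<-Mul1 // r0:2,r1:Mul1,r2:Add1,r3:9
cycle 3: CDB Add1=-2; issue ADD r2<-Add1 // r0:2,r1:Mul1,r2:Add1,r3:9
cycle 4: issue MUL r0<-Mul2 // r0:Mul2,r1:Mul1,r2:Add1,r3:9
cycle 5: stall // r0:Mul2,r1:Mul1,r2:Add1,r3:9
cycle 6: CDB Mul1=4; issue MUL r1<-Mul1 // r0:Mul2,r1:Mul1,r2:Add1,r3:9
cycle 7: issue ADD r1<-Add2 // r0:Mul2,r1:Add2,r2:Add1,r3:9
cycle 8: CDB Add1=8 // r0:Mul2,r1:Add2,r2:8,r3:9

STATUS = TAG Add2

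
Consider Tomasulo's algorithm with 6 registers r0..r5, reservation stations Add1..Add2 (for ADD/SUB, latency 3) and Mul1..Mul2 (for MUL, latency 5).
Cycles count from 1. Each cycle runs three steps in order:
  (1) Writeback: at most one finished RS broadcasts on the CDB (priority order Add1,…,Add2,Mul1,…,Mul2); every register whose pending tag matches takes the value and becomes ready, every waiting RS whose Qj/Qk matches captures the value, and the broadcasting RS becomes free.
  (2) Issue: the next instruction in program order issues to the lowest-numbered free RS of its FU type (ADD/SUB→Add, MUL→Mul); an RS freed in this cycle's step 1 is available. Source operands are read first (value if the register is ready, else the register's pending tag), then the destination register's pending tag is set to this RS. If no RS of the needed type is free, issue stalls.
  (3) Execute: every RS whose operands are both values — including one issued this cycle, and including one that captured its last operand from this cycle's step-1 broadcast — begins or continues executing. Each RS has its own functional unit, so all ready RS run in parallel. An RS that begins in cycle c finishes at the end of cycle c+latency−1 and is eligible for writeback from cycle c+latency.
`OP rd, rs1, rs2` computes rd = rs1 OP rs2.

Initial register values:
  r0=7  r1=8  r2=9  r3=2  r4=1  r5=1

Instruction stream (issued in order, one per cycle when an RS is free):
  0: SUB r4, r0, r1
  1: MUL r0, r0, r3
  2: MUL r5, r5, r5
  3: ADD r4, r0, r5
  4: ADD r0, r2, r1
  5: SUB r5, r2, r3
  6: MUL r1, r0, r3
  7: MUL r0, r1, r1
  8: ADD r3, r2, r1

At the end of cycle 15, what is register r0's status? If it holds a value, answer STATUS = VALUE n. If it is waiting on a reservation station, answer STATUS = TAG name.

c1: issue SUB r4<-Add1 | r0:7,r1:8,r2:9,r3:2,r4:Add1,r5:1
c2: issue MUL r0<-Mul1 | r0:Mul1,r1:8,r2:9,r3:2,r4:Add1,r5:1
c3: issue MUL r5<-Mul2 | r0:Mul1,r1:8,r2:9,r3:2,r4:Add1,r5:Mul2
c4: CDB Add1=-1; issue ADD r4<-Add1 | r0:Mul1,r1:8,r2:9,r3:2,r4:Add1,r5:Mul2
c5: issue ADD r0<-Add2 | r0:Add2,r1:8,r2:9,r3:2,r4:Add1,r5:Mul2
c6: stall | r0:Add2,r1:8,r2:9,r3:2,r4:Add1,r5:Mul2
c7: CDB Mul1=14; stall | r0:Add2,r1:8,r2:9,r3:2,r4:Add1,r5:Mul2
c8: CDB Add2=17; issue SUB r5<-Add2 | r0:17,r1:8,r2:9,r3:2,r4:Add1,r5:Add2
c9: CDB Mul2=1; issue MUL r1<-Mul1 | r0:17,r1:Mul1,r2:9,r3:2,r4:Add1,r5:Add2
c10: issue MUL r0<-Mul2 | r0:Mul2,r1:Mul1,r2:9,r3:2,r4:Add1,r5:Add2
c11: CDB Add2=7; issue ADD r3<-Add2 | r0:Mul2,r1:Mul1,r2:9,r3:Add2,r4:Add1,r5:7
c12: CDB Add1=15 | r0:Mul2,r1:Mul1,r2:9,r3:Add2,r4:15,r5:7
c13: - | r0:Mul2,r1:Mul1,r2:9,r3:Add2,r4:15,r5:7
c14: CDB Mul1=34 | r0:Mul2,r1:34,r2:9,r3:Add2,r4:15,r5:7
c15: - | r0:Mul2,r1:34,r2:9,r3:Add2,r4:15,r5:7

STATUS = TAG Mul2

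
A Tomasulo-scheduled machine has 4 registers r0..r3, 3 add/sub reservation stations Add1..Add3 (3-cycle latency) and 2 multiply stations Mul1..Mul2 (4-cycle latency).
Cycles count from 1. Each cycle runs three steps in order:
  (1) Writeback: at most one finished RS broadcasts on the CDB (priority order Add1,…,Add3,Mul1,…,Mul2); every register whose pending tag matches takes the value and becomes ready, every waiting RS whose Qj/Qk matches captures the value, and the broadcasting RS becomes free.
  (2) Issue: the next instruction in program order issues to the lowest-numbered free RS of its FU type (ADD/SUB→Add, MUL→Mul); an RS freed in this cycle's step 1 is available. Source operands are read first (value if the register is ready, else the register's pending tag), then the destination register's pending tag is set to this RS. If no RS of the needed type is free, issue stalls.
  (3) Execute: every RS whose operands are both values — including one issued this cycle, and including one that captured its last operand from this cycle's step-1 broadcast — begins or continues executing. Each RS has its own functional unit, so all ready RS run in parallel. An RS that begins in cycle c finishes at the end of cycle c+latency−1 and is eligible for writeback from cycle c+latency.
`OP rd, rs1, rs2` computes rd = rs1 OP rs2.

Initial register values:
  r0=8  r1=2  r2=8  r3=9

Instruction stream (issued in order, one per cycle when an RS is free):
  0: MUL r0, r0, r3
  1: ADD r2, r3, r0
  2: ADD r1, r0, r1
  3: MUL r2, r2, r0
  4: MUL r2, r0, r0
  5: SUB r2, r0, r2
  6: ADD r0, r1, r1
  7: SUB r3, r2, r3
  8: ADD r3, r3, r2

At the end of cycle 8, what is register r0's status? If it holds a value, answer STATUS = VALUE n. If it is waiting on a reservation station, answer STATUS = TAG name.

STATUS = TAG Add1

  c1: issue MUL r0<-Mul1  regs: r0:Mul1,r1:2,r2:8,r3:9
  c2: issue ADD r2<-Add1  regs: r0:Mul1,r1:2,r2:Add1,r3:9
  c3: issue ADD r1<-Add2  regs: r0:Mul1,r1:Add2,r2:Add1,r3:9
  c4: issue MUL r2<-Mul2  regs: r0:Mul1,r1:Add2,r2:Mul2,r3:9
  c5: CDB Mul1=72; issue MUL r2<-Mul1  regs: r0:72,r1:Add2,r2:Mul1,r3:9
  c6: issue SUB r2<-Add3  regs: r0:72,r1:Add2,r2:Add3,r3:9
  c7: stall  regs: r0:72,r1:Add2,r2:Add3,r3:9
  c8: CDB Add1=81; issue ADD r0<-Add1  regs: r0:Add1,r1:Add2,r2:Add3,r3:9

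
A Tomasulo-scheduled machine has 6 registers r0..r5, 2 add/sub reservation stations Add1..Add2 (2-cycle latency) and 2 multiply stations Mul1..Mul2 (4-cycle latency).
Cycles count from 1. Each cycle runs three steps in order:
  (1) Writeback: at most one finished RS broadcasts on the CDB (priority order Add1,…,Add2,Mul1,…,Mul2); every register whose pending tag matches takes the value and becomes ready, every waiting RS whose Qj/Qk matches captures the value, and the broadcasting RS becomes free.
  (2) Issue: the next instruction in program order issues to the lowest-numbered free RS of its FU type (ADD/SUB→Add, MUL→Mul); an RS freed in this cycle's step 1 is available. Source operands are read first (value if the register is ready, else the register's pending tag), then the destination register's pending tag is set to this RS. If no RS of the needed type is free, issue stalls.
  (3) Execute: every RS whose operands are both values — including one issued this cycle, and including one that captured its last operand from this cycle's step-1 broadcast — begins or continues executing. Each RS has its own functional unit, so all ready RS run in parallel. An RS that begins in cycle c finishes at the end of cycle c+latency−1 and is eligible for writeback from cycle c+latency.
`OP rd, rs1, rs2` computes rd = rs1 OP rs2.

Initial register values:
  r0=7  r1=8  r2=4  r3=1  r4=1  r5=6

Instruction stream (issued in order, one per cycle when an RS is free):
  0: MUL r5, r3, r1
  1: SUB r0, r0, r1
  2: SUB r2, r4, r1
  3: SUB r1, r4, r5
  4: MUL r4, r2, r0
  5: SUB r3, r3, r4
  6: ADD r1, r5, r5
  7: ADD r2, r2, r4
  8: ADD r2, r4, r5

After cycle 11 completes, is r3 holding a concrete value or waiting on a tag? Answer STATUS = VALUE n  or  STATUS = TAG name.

STATUS = VALUE -6

cycle 1: issue MUL r5<-Mul1 // r0:7,r1:8,r2:4,r3:1,r4:1,r5:Mul1
cycle 2: issue SUB r0<-Add1 // r0:Add1,r1:8,r2:4,r3:1,r4:1,r5:Mul1
cycle 3: issue SUB r2<-Add2 // r0:Add1,r1:8,r2:Add2,r3:1,r4:1,r5:Mul1
cycle 4: CDB Add1=-1; issue SUB r1<-Add1 // r0:-1,r1:Add1,r2:Add2,r3:1,r4:1,r5:Mul1
cycle 5: CDB Add2=-7; issue MUL r4<-Mul2 // r0:-1,r1:Add1,r2:-7,r3:1,r4:Mul2,r5:Mul1
cycle 6: CDB Mul1=8; issue SUB r3<-Add2 // r0:-1,r1:Add1,r2:-7,r3:Add2,r4:Mul2,r5:8
cycle 7: stall // r0:-1,r1:Add1,r2:-7,r3:Add2,r4:Mul2,r5:8
cycle 8: CDB Add1=-7; issue ADD r1<-Add1 // r0:-1,r1:Add1,r2:-7,r3:Add2,r4:Mul2,r5:8
cycle 9: CDB Mul2=7; stall // r0:-1,r1:Add1,r2:-7,r3:Add2,r4:7,r5:8
cycle 10: CDB Add1=16; issue ADD r2<-Add1 // r0:-1,r1:16,r2:Add1,r3:Add2,r4:7,r5:8
cycle 11: CDB Add2=-6; issue ADD r2<-Add2 // r0:-1,r1:16,r2:Add2,r3:-6,r4:7,r5:8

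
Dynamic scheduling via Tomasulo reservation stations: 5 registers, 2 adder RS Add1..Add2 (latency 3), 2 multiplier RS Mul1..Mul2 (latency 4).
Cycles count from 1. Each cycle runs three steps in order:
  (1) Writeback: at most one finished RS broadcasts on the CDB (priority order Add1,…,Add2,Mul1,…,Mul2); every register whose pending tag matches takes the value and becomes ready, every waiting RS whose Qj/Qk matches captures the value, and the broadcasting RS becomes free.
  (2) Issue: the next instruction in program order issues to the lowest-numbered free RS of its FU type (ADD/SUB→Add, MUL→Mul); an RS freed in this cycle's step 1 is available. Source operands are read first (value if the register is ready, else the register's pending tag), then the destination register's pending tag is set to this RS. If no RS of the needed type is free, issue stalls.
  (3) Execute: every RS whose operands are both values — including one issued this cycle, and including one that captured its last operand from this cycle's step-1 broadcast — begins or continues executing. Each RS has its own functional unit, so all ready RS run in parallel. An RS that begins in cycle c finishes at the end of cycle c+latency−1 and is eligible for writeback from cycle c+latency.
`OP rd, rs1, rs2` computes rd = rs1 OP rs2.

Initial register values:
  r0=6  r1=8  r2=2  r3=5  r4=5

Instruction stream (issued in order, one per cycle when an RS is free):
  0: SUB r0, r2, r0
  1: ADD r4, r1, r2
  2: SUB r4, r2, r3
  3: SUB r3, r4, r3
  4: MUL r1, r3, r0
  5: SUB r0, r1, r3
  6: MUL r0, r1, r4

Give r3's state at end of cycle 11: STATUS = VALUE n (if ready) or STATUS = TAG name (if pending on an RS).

STATUS = VALUE -8

c1: issue SUB r0<-Add1 | r0:Add1,r1:8,r2:2,r3:5,r4:5
c2: issue ADD r4<-Add2 | r0:Add1,r1:8,r2:2,r3:5,r4:Add2
c3: stall | r0:Add1,r1:8,r2:2,r3:5,r4:Add2
c4: CDB Add1=-4; issue SUB r4<-Add1 | r0:-4,r1:8,r2:2,r3:5,r4:Add1
c5: CDB Add2=10; issue SUB r3<-Add2 | r0:-4,r1:8,r2:2,r3:Add2,r4:Add1
c6: issue MUL r1<-Mul1 | r0:-4,r1:Mul1,r2:2,r3:Add2,r4:Add1
c7: CDB Add1=-3; issue SUB r0<-Add1 | r0:Add1,r1:Mul1,r2:2,r3:Add2,r4:-3
c8: issue MUL r0<-Mul2 | r0:Mul2,r1:Mul1,r2:2,r3:Add2,r4:-3
c9: - | r0:Mul2,r1:Mul1,r2:2,r3:Add2,r4:-3
c10: CDB Add2=-8 | r0:Mul2,r1:Mul1,r2:2,r3:-8,r4:-3
c11: - | r0:Mul2,r1:Mul1,r2:2,r3:-8,r4:-3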